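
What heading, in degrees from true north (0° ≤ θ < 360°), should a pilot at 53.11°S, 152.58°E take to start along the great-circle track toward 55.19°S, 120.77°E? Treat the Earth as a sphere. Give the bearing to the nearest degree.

251°

Δλ = 120.77 − 152.58 = -31.81°.
θ = atan2( sin Δλ · cos φ₂ , cos φ₁ · sin φ₂ − sin φ₁ · cos φ₂ · cos Δλ )
  = atan2(-0.30090, -0.10487) = -109.215° → normalised to [0°, 360°): 250.785°.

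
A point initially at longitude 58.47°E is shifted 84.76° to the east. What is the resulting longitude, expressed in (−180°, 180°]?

Start at +58.47°; shift +84.76° → +143.23°.
+143.23° already lies in (−180°, 180°].

143.23°E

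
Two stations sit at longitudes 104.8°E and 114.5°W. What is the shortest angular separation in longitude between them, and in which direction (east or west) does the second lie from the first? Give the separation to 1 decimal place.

Raw difference: -114.5 − 104.8 = -219.3°.
Normalise into (−180°, 180°]: -219.3° + 360° = 140.7°.
Positive ⇒ the second point lies to the east; separation 140.7°.

140.7° east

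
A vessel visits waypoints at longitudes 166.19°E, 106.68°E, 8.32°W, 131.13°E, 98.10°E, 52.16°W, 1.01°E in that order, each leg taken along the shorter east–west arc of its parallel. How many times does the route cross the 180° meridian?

0

Leg 1: +166.19° → +106.68°, shortest Δλ = -59.51° (west) — does not cross 180°.
Leg 2: +106.68° → -8.32°, shortest Δλ = -115.0° (west) — does not cross 180°.
Leg 3: -8.32° → +131.13°, shortest Δλ = 139.45° (east) — does not cross 180°.
Leg 4: +131.13° → +98.10°, shortest Δλ = -33.03° (west) — does not cross 180°.
Leg 5: +98.10° → -52.16°, shortest Δλ = -150.26° (west) — does not cross 180°.
Leg 6: -52.16° → +1.01°, shortest Δλ = 53.17° (east) — does not cross 180°.
Total crossings: 0.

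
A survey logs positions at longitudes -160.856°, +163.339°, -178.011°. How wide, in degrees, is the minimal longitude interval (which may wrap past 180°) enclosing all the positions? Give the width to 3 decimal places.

Sort the longitudes: -178.011°, -160.856°, +163.339°.
Eastward gaps between consecutive values (wrapping around): 17.155°, 324.195°, 18.650°.
Largest gap = 324.195° ⇒ minimal covering band is its complement: 360° − 324.195° = 35.805°.
Band runs from +163.339° eastward to -160.856°, crossing the antimeridian.

35.805°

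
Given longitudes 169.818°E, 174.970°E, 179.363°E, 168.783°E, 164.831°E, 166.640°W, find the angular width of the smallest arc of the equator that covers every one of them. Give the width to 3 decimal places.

28.529°

Sort the longitudes: -166.640°, +164.831°, +168.783°, +169.818°, +174.970°, +179.363°.
Eastward gaps between consecutive values (wrapping around): 331.471°, 3.952°, 1.035°, 5.152°, 4.393°, 13.997°.
Largest gap = 331.471° ⇒ minimal covering band is its complement: 360° − 331.471° = 28.529°.
Band runs from +164.831° eastward to -166.640°, crossing the antimeridian.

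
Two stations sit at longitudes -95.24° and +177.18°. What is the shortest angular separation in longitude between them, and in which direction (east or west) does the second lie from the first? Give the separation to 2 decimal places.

Raw difference: 177.18 − -95.24 = 272.42°.
Normalise into (−180°, 180°]: 272.42° − 360° = -87.58°.
Negative ⇒ the second point lies to the west; separation 87.58°.

87.58° west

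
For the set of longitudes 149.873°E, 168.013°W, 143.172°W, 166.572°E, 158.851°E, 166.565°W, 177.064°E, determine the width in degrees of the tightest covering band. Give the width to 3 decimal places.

66.955°

Sort the longitudes: -168.013°, -166.565°, -143.172°, +149.873°, +158.851°, +166.572°, +177.064°.
Eastward gaps between consecutive values (wrapping around): 1.448°, 23.393°, 293.045°, 8.978°, 7.721°, 10.492°, 14.923°.
Largest gap = 293.045° ⇒ minimal covering band is its complement: 360° − 293.045° = 66.955°.
Band runs from +149.873° eastward to -143.172°, crossing the antimeridian.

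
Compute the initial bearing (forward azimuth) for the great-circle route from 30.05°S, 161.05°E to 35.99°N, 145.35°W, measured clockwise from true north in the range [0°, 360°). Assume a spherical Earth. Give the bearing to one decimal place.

41.0°

Δλ = -145.35 − 161.05 = -306.40°; wrapped into (−180°, 180°]: 53.60°.
θ = atan2( sin Δλ · cos φ₂ , cos φ₁ · sin φ₂ − sin φ₁ · cos φ₂ · cos Δλ )
  = atan2(0.65126, 0.74909) = 41.003° → normalised to [0°, 360°): 41.003°.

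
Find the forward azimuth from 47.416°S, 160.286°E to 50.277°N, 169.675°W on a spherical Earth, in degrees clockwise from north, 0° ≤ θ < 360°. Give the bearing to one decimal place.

Δλ = -169.675 − 160.286 = -329.961°; wrapped into (−180°, 180°]: 30.039°.
θ = atan2( sin Δλ · cos φ₂ , cos φ₁ · sin φ₂ − sin φ₁ · cos φ₂ · cos Δλ )
  = atan2(0.31991, 0.92780) = 19.025° → normalised to [0°, 360°): 19.025°.

19.0°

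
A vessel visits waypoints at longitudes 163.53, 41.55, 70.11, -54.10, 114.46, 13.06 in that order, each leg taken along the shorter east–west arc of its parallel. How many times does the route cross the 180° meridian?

Leg 1: +163.53° → +41.55°, shortest Δλ = -121.98° (west) — does not cross 180°.
Leg 2: +41.55° → +70.11°, shortest Δλ = 28.56° (east) — does not cross 180°.
Leg 3: +70.11° → -54.10°, shortest Δλ = -124.21° (west) — does not cross 180°.
Leg 4: -54.10° → +114.46°, shortest Δλ = 168.56° (east) — does not cross 180°.
Leg 5: +114.46° → +13.06°, shortest Δλ = -101.4° (west) — does not cross 180°.
Total crossings: 0.

0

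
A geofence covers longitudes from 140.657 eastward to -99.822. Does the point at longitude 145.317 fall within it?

Yes

Band width going east from +140.657° to -99.822°: ((-99.822 − 140.657) mod 360) = 119.521°.
Offset of +145.317° east of the west edge: ((145.317 − 140.657) mod 360) = 4.660°.
4.660° ≤ 119.521° ⇒ inside.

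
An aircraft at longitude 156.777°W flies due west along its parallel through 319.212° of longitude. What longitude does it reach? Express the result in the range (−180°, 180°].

Start at -156.777°; shift −319.212° → -475.989°.
-475.989° lies outside (−180°, 180°]; add 360° → -115.989°.

115.989°W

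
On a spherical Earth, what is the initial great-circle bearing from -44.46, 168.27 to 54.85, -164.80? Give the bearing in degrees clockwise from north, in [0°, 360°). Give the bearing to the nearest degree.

15°

Δλ = -164.80 − 168.27 = -333.07°; wrapped into (−180°, 180°]: 26.93°.
θ = atan2( sin Δλ · cos φ₂ , cos φ₁ · sin φ₂ − sin φ₁ · cos φ₂ · cos Δλ )
  = atan2(0.26074, 0.94310) = 15.455° → normalised to [0°, 360°): 15.455°.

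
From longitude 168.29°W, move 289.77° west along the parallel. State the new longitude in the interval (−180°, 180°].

Start at -168.29°; shift −289.77° → -458.06°.
-458.06° lies outside (−180°, 180°]; add 360° → -98.06°.

98.06°W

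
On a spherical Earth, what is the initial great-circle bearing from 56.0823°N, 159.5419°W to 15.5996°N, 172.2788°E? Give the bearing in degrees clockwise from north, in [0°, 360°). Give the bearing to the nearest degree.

Δλ = 172.2788 − -159.5419 = 331.8207°; wrapped into (−180°, 180°]: -28.1793°.
θ = atan2( sin Δλ · cos φ₂ , cos φ₁ · sin φ₂ − sin φ₁ · cos φ₂ · cos Δλ )
  = atan2(-0.45484, -0.55448) = -140.638° → normalised to [0°, 360°): 219.362°.

219°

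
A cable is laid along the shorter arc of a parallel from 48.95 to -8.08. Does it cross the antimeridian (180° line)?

No

Signed shortest Δλ = ((-8.08 − 48.95 + 180) mod 360) − 180 = -57.03°.
Going west by 57.03° from +48.95° reaches -8.08° without touching 180°.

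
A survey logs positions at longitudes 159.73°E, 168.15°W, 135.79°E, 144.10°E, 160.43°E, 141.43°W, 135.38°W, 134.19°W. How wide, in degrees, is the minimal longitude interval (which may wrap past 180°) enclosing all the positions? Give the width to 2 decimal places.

Sort the longitudes: -168.15°, -141.43°, -135.38°, -134.19°, +135.79°, +144.10°, +159.73°, +160.43°.
Eastward gaps between consecutive values (wrapping around): 26.72°, 6.05°, 1.19°, 269.98°, 8.31°, 15.63°, 0.70°, 31.42°.
Largest gap = 269.98° ⇒ minimal covering band is its complement: 360° − 269.98° = 90.02°.
Band runs from +135.79° eastward to -134.19°, crossing the antimeridian.

90.02°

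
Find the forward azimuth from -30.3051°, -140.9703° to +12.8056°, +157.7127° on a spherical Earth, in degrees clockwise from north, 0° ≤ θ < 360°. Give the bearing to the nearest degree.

Δλ = 157.7127 − -140.9703 = 298.6830°; wrapped into (−180°, 180°]: -61.3170°.
θ = atan2( sin Δλ · cos φ₂ , cos φ₁ · sin φ₂ − sin φ₁ · cos φ₂ · cos Δλ )
  = atan2(-0.85547, 0.42752) = -63.446° → normalised to [0°, 360°): 296.554°.

297°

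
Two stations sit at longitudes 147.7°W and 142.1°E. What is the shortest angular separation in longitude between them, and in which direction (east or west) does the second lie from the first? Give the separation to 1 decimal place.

Raw difference: 142.1 − -147.7 = 289.8°.
Normalise into (−180°, 180°]: 289.8° − 360° = -70.2°.
Negative ⇒ the second point lies to the west; separation 70.2°.

70.2° west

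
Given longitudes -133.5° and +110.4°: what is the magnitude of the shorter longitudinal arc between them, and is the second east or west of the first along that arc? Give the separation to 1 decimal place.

Raw difference: 110.4 − -133.5 = 243.9°.
Normalise into (−180°, 180°]: 243.9° − 360° = -116.1°.
Negative ⇒ the second point lies to the west; separation 116.1°.

116.1° west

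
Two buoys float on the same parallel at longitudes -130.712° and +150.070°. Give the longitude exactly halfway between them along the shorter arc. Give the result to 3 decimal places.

Signed shortest Δλ from -130.712° to +150.070° is -79.218°.
Midpoint longitude = -130.712° + (-79.218°)/2 = -130.712° − 39.609° = -170.321°.
(The naïve average (-130.712 + +150.070)/2 = 9.679° is on the wrong side of the globe.)

-170.321°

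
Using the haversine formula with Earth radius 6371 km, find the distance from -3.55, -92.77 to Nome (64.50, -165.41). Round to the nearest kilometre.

Δλ = -165.41 − -92.77 = -72.64°.
Δφ = 64.50 − -3.55 = 68.05°.
a = sin²(Δφ/2) + cos φ₁ · cos φ₂ · sin²(Δλ/2) = 0.463840.
c = 2·atan2(√a, √(1−a)) = 1.49841 rad → d = 6371·c ≈ 9546.39 km.

9546 km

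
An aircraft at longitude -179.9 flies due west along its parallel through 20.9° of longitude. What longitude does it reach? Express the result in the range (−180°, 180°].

Start at -179.9°; shift −20.9° → -200.8°.
-200.8° lies outside (−180°, 180°]; add 360° → +159.2°.

+159.2°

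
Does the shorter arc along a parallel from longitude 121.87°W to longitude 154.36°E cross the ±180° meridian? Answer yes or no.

Naïve |154.36 − -121.87| = 276.23° > 180°, so the shorter arc goes the other way round — across 180°.
Signed shortest Δλ = ((154.36 − -121.87 + 180) mod 360) − 180 = -83.77°.
Going west by 83.77° from -121.87° passes through 180° before reaching +154.36°.

Yes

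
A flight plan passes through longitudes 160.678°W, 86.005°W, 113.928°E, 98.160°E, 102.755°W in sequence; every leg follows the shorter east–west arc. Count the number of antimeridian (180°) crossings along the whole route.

Leg 1: -160.678° → -86.005°, shortest Δλ = 74.673° (east) — does not cross 180°.
Leg 2: -86.005° → +113.928°, shortest Δλ = -160.067° (west) — crosses 180°.
Leg 3: +113.928° → +98.160°, shortest Δλ = -15.768° (west) — does not cross 180°.
Leg 4: +98.160° → -102.755°, shortest Δλ = 159.085° (east) — crosses 180°.
Total crossings: 2.

2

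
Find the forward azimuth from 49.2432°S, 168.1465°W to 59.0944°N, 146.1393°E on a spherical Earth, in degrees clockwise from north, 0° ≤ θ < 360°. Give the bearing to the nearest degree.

336°

Δλ = 146.1393 − -168.1465 = 314.2858°; wrapped into (−180°, 180°]: -45.7142°.
θ = atan2( sin Δλ · cos φ₂ , cos φ₁ · sin φ₂ − sin φ₁ · cos φ₂ · cos Δλ )
  = atan2(-0.36769, 0.83181) = -23.847° → normalised to [0°, 360°): 336.153°.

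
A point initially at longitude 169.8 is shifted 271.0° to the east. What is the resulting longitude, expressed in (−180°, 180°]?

+80.8°

Start at +169.8°; shift +271.0° → +440.8°.
+440.8° lies outside (−180°, 180°]; subtract 360° → +80.8°.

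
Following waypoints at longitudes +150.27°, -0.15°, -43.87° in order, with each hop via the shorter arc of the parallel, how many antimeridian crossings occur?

0

Leg 1: +150.27° → -0.15°, shortest Δλ = -150.42° (west) — does not cross 180°.
Leg 2: -0.15° → -43.87°, shortest Δλ = -43.72° (west) — does not cross 180°.
Total crossings: 0.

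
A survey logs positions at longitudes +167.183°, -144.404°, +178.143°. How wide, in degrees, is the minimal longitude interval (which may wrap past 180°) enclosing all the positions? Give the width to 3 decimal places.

Sort the longitudes: -144.404°, +167.183°, +178.143°.
Eastward gaps between consecutive values (wrapping around): 311.587°, 10.960°, 37.453°.
Largest gap = 311.587° ⇒ minimal covering band is its complement: 360° − 311.587° = 48.413°.
Band runs from +167.183° eastward to -144.404°, crossing the antimeridian.

48.413°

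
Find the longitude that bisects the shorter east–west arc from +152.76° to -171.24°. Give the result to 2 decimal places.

Signed shortest Δλ from +152.76° to -171.24° is +36.00°.
Midpoint longitude = +152.76° + (+36.00°)/2 = +152.76° + 18.00° = +170.76°.
(The naïve average (+152.76 + -171.24)/2 = -9.24° is on the wrong side of the globe.)

+170.76°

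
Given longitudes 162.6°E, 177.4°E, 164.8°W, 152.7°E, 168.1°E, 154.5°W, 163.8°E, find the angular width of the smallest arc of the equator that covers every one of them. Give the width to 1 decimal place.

52.8°

Sort the longitudes: -164.8°, -154.5°, +152.7°, +162.6°, +163.8°, +168.1°, +177.4°.
Eastward gaps between consecutive values (wrapping around): 10.3°, 307.2°, 9.9°, 1.2°, 4.3°, 9.3°, 17.8°.
Largest gap = 307.2° ⇒ minimal covering band is its complement: 360° − 307.2° = 52.8°.
Band runs from +152.7° eastward to -154.5°, crossing the antimeridian.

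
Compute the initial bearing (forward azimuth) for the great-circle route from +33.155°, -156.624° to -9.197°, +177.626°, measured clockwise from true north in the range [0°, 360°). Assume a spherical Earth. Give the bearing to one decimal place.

214.7°

Δλ = 177.626 − -156.624 = 334.250°; wrapped into (−180°, 180°]: -25.750°.
θ = atan2( sin Δλ · cos φ₂ , cos φ₁ · sin φ₂ − sin φ₁ · cos φ₂ · cos Δλ )
  = atan2(-0.42886, -0.62007) = -145.331° → normalised to [0°, 360°): 214.669°.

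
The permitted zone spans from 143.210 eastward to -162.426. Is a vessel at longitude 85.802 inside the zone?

No

Band width going east from +143.210° to -162.426°: ((-162.426 − 143.210) mod 360) = 54.364°.
Offset of +85.802° east of the west edge: ((85.802 − 143.210) mod 360) = 302.592°.
302.592° > 54.364° ⇒ outside.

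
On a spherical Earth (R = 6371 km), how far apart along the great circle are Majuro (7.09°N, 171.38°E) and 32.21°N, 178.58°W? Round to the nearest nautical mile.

Δλ = -178.58 − 171.38 = -349.96°; wrapped into (−180°, 180°]: 10.04°.
Δφ = 32.21 − 7.09 = 25.12°.
a = sin²(Δφ/2) + cos φ₁ · cos φ₂ · sin²(Δλ/2) = 0.053719.
c = 2·atan2(√a, √(1−a)) = 0.46780 rad → d = 6371·c ≈ 2980.35 km ≈ 1609.26 nmi.

1609 nmi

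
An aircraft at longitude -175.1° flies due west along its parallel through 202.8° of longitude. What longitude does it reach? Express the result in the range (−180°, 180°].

-17.9°

Start at -175.1°; shift −202.8° → -377.9°.
-377.9° lies outside (−180°, 180°]; add 360° → -17.9°.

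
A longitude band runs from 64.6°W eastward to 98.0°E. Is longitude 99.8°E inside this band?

No

Band width going east from -64.6° to +98.0°: ((98.0 − -64.6) mod 360) = 162.6°.
Offset of +99.8° east of the west edge: ((99.8 − -64.6) mod 360) = 164.4°.
164.4° > 162.6° ⇒ outside.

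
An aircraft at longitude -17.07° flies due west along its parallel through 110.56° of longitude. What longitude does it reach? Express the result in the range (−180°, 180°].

Start at -17.07°; shift −110.56° → -127.63°.
-127.63° already lies in (−180°, 180°].

-127.63°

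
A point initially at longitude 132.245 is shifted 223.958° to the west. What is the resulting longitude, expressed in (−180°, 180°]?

Start at +132.245°; shift −223.958° → -91.713°.
-91.713° already lies in (−180°, 180°].

-91.713°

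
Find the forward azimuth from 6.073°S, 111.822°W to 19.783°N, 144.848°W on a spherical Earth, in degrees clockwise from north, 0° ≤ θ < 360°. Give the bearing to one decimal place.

309.3°

Δλ = -144.848 − -111.822 = -33.026°.
θ = atan2( sin Δλ · cos φ₂ , cos φ₁ · sin φ₂ − sin φ₁ · cos φ₂ · cos Δλ )
  = atan2(-0.51285, 0.42003) = -50.683° → normalised to [0°, 360°): 309.317°.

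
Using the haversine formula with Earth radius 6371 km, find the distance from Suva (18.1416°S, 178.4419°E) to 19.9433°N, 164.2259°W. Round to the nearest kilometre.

4638 km

Δλ = -164.2259 − 178.4419 = -342.6678°; wrapped into (−180°, 180°]: 17.3322°.
Δφ = 19.9433 − -18.1416 = 38.0849°.
a = sin²(Δφ/2) + cos φ₁ · cos φ₂ · sin²(Δλ/2) = 0.126732.
c = 2·atan2(√a, √(1−a)) = 0.72796 rad → d = 6371·c ≈ 4637.81 km.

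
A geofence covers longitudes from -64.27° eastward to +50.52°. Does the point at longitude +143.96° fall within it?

Band width going east from -64.27° to +50.52°: ((50.52 − -64.27) mod 360) = 114.79°.
Offset of +143.96° east of the west edge: ((143.96 − -64.27) mod 360) = 208.23°.
208.23° > 114.79° ⇒ outside.

No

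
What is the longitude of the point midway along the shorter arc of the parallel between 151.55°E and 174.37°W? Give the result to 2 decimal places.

168.59°E

Signed shortest Δλ from +151.55° to -174.37° is +34.08°.
Midpoint longitude = +151.55° + (+34.08°)/2 = +151.55° + 17.04° = +168.59°.
(The naïve average (+151.55 + -174.37)/2 = -11.41° is on the wrong side of the globe.)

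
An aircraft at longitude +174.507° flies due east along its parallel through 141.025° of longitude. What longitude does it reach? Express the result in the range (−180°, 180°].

-44.468°

Start at +174.507°; shift +141.025° → +315.532°.
+315.532° lies outside (−180°, 180°]; subtract 360° → -44.468°.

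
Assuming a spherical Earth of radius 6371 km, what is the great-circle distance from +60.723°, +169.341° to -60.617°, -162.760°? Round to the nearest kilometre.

13703 km

Δλ = -162.760 − 169.341 = -332.101°; wrapped into (−180°, 180°]: 27.899°.
Δφ = -60.617 − 60.723 = -121.340°.
a = sin²(Δφ/2) + cos φ₁ · cos φ₂ · sin²(Δλ/2) = 0.774001.
c = 2·atan2(√a, √(1−a)) = 2.15077 rad → d = 6371·c ≈ 13702.56 km.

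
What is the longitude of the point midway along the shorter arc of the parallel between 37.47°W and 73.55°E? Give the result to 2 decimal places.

18.04°E

Signed shortest Δλ from -37.47° to +73.55° is +111.02°.
Midpoint longitude = -37.47° + (+111.02°)/2 = -37.47° + 55.51° = +18.04°.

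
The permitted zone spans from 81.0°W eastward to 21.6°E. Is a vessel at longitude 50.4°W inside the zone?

Yes

Band width going east from -81.0° to +21.6°: ((21.6 − -81.0) mod 360) = 102.6°.
Offset of -50.4° east of the west edge: ((-50.4 − -81.0) mod 360) = 30.6°.
30.6° ≤ 102.6° ⇒ inside.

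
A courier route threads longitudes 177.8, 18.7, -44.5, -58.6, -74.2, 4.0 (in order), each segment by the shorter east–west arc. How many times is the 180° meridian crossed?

0

Leg 1: +177.8° → +18.7°, shortest Δλ = -159.1° (west) — does not cross 180°.
Leg 2: +18.7° → -44.5°, shortest Δλ = -63.2° (west) — does not cross 180°.
Leg 3: -44.5° → -58.6°, shortest Δλ = -14.1° (west) — does not cross 180°.
Leg 4: -58.6° → -74.2°, shortest Δλ = -15.6° (west) — does not cross 180°.
Leg 5: -74.2° → +4.0°, shortest Δλ = 78.2° (east) — does not cross 180°.
Total crossings: 0.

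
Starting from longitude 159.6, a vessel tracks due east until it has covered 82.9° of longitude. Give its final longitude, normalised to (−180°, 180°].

Start at +159.6°; shift +82.9° → +242.5°.
+242.5° lies outside (−180°, 180°]; subtract 360° → -117.5°.

-117.5°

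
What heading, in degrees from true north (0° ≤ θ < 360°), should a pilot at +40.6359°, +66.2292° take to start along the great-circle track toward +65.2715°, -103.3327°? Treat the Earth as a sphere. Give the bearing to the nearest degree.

Δλ = -103.3327 − 66.2292 = -169.5619°.
θ = atan2( sin Δλ · cos φ₂ , cos φ₁ · sin φ₂ − sin φ₁ · cos φ₂ · cos Δλ )
  = atan2(-0.07579, 0.95720) = -4.527° → normalised to [0°, 360°): 355.473°.

355°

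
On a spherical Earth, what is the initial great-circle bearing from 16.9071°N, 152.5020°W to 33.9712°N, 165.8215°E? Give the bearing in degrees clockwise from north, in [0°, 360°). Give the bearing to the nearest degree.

Δλ = 165.8215 − -152.5020 = 318.3235°; wrapped into (−180°, 180°]: -41.6765°.
θ = atan2( sin Δλ · cos φ₂ , cos φ₁ · sin φ₂ − sin φ₁ · cos φ₂ · cos Δλ )
  = atan2(-0.55143, 0.35448) = -57.266° → normalised to [0°, 360°): 302.734°.

303°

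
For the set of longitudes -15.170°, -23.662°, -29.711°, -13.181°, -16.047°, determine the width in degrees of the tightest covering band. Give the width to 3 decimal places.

16.530°

Sort the longitudes: -29.711°, -23.662°, -16.047°, -15.170°, -13.181°.
Eastward gaps between consecutive values (wrapping around): 6.049°, 7.615°, 0.877°, 1.989°, 343.470°.
Largest gap = 343.470° ⇒ minimal covering band is its complement: 360° − 343.470° = 16.530°.
Band runs from -29.711° eastward to -13.181°.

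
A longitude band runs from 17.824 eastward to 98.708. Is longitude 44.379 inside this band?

Yes

Band width going east from +17.824° to +98.708°: ((98.708 − 17.824) mod 360) = 80.884°.
Offset of +44.379° east of the west edge: ((44.379 − 17.824) mod 360) = 26.555°.
26.555° ≤ 80.884° ⇒ inside.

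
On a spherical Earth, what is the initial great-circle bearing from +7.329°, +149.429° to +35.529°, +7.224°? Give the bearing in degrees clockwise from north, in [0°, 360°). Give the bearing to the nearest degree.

Δλ = 7.224 − 149.429 = -142.205°.
θ = atan2( sin Δλ · cos φ₂ , cos φ₁ · sin φ₂ − sin φ₁ · cos φ₂ · cos Δλ )
  = atan2(-0.49874, 0.65840) = -37.144° → normalised to [0°, 360°): 322.856°.

323°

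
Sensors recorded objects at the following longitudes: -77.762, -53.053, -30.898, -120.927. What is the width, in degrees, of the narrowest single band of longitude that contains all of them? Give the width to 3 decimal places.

90.029°

Sort the longitudes: -120.927°, -77.762°, -53.053°, -30.898°.
Eastward gaps between consecutive values (wrapping around): 43.165°, 24.709°, 22.155°, 269.971°.
Largest gap = 269.971° ⇒ minimal covering band is its complement: 360° − 269.971° = 90.029°.
Band runs from -120.927° eastward to -30.898°.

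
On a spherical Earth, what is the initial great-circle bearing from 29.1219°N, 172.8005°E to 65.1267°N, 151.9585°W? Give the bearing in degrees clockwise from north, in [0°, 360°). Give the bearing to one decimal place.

Δλ = -151.9585 − 172.8005 = -324.7590°; wrapped into (−180°, 180°]: 35.2410°.
θ = atan2( sin Δλ · cos φ₂ , cos φ₁ · sin φ₂ − sin φ₁ · cos φ₂ · cos Δλ )
  = atan2(0.24270, 0.62537) = 21.211° → normalised to [0°, 360°): 21.211°.

21.2°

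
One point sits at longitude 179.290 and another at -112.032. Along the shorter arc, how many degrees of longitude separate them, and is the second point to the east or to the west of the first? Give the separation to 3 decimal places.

Raw difference: -112.032 − 179.290 = -291.322°.
Normalise into (−180°, 180°]: -291.322° + 360° = 68.678°.
Positive ⇒ the second point lies to the east; separation 68.678°.

68.678° east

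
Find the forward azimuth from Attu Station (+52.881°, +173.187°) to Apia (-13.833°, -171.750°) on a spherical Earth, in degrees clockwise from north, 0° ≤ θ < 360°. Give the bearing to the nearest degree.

Δλ = -171.750 − 173.187 = -344.937°; wrapped into (−180°, 180°]: 15.063°.
θ = atan2( sin Δλ · cos φ₂ , cos φ₁ · sin φ₂ − sin φ₁ · cos φ₂ · cos Δλ )
  = atan2(0.25234, -0.89194) = 164.203° → normalised to [0°, 360°): 164.203°.

164°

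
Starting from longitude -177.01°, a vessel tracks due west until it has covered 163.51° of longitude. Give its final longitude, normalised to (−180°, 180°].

Start at -177.01°; shift −163.51° → -340.52°.
-340.52° lies outside (−180°, 180°]; add 360° → +19.48°.

+19.48°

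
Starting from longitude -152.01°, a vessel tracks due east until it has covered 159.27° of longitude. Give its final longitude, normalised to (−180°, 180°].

+7.26°

Start at -152.01°; shift +159.27° → +7.26°.
+7.26° already lies in (−180°, 180°].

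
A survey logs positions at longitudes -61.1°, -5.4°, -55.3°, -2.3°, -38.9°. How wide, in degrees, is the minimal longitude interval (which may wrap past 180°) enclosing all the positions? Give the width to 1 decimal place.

58.8°

Sort the longitudes: -61.1°, -55.3°, -38.9°, -5.4°, -2.3°.
Eastward gaps between consecutive values (wrapping around): 5.8°, 16.4°, 33.5°, 3.1°, 301.2°.
Largest gap = 301.2° ⇒ minimal covering band is its complement: 360° − 301.2° = 58.8°.
Band runs from -61.1° eastward to -2.3°.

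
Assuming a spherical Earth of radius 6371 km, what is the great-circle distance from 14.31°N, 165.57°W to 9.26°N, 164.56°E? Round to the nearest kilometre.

Δλ = 164.56 − -165.57 = 330.13°; wrapped into (−180°, 180°]: -29.87°.
Δφ = 9.26 − 14.31 = -5.05°.
a = sin²(Δφ/2) + cos φ₁ · cos φ₂ · sin²(Δλ/2) = 0.065462.
c = 2·atan2(√a, √(1−a)) = 0.51747 rad → d = 6371·c ≈ 3296.78 km.

3297 km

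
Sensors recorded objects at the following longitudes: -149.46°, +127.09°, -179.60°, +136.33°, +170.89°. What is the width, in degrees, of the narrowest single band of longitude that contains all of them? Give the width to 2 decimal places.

Sort the longitudes: -179.60°, -149.46°, +127.09°, +136.33°, +170.89°.
Eastward gaps between consecutive values (wrapping around): 30.14°, 276.55°, 9.24°, 34.56°, 9.51°.
Largest gap = 276.55° ⇒ minimal covering band is its complement: 360° − 276.55° = 83.45°.
Band runs from +127.09° eastward to -149.46°, crossing the antimeridian.

83.45°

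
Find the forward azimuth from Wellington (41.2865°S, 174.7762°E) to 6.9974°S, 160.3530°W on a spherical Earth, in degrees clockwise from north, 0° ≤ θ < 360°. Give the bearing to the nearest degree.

Δλ = -160.3530 − 174.7762 = -335.1292°; wrapped into (−180°, 180°]: 24.8708°.
θ = atan2( sin Δλ · cos φ₂ , cos φ₁ · sin φ₂ − sin φ₁ · cos φ₂ · cos Δλ )
  = atan2(0.41744, 0.50263) = 39.710° → normalised to [0°, 360°): 39.710°.

40°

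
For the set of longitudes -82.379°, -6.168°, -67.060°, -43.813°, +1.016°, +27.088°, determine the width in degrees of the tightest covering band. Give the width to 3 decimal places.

109.467°

Sort the longitudes: -82.379°, -67.060°, -43.813°, -6.168°, +1.016°, +27.088°.
Eastward gaps between consecutive values (wrapping around): 15.319°, 23.247°, 37.645°, 7.184°, 26.072°, 250.533°.
Largest gap = 250.533° ⇒ minimal covering band is its complement: 360° − 250.533° = 109.467°.
Band runs from -82.379° eastward to +27.088°.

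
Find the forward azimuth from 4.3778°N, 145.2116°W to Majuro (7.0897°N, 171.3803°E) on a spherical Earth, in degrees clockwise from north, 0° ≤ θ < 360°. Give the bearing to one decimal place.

275.7°

Δλ = 171.3803 − -145.2116 = 316.5919°; wrapped into (−180°, 180°]: -43.4081°.
θ = atan2( sin Δλ · cos φ₂ , cos φ₁ · sin φ₂ − sin φ₁ · cos φ₂ · cos Δλ )
  = atan2(-0.68194, 0.06803) = -84.303° → normalised to [0°, 360°): 275.697°.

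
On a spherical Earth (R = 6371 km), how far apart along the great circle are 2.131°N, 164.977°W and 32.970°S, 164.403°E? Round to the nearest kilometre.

Δλ = 164.403 − -164.977 = 329.380°; wrapped into (−180°, 180°]: -30.620°.
Δφ = -32.970 − 2.131 = -35.101°.
a = sin²(Δφ/2) + cos φ₁ · cos φ₂ · sin²(Δλ/2) = 0.149380.
c = 2·atan2(√a, √(1−a)) = 0.79366 rad → d = 6371·c ≈ 5056.41 km.

5056 km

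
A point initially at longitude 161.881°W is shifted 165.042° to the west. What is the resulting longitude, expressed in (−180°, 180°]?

33.077°E

Start at -161.881°; shift −165.042° → -326.923°.
-326.923° lies outside (−180°, 180°]; add 360° → +33.077°.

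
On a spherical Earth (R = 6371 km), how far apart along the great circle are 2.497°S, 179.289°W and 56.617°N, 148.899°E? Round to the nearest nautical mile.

Δλ = 148.899 − -179.289 = 328.188°; wrapped into (−180°, 180°]: -31.812°.
Δφ = 56.617 − -2.497 = 59.114°.
a = sin²(Δφ/2) + cos φ₁ · cos φ₂ · sin²(Δλ/2) = 0.284622.
c = 2·atan2(√a, √(1−a)) = 1.12547 rad → d = 6371·c ≈ 7170.35 km ≈ 3871.68 nmi.

3872 nmi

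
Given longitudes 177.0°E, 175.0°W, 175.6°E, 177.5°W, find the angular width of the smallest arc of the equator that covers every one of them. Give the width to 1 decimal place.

Sort the longitudes: -177.5°, -175.0°, +175.6°, +177.0°.
Eastward gaps between consecutive values (wrapping around): 2.5°, 350.6°, 1.4°, 5.5°.
Largest gap = 350.6° ⇒ minimal covering band is its complement: 360° − 350.6° = 9.4°.
Band runs from +175.6° eastward to -175.0°, crossing the antimeridian.

9.4°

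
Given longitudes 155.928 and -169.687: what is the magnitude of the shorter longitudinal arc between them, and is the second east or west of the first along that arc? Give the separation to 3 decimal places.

Raw difference: -169.687 − 155.928 = -325.615°.
Normalise into (−180°, 180°]: -325.615° + 360° = 34.385°.
Positive ⇒ the second point lies to the east; separation 34.385°.

34.385° east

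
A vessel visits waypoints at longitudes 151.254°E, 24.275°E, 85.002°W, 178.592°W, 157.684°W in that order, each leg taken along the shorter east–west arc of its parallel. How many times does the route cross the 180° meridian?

Leg 1: +151.254° → +24.275°, shortest Δλ = -126.979° (west) — does not cross 180°.
Leg 2: +24.275° → -85.002°, shortest Δλ = -109.277° (west) — does not cross 180°.
Leg 3: -85.002° → -178.592°, shortest Δλ = -93.59° (west) — does not cross 180°.
Leg 4: -178.592° → -157.684°, shortest Δλ = 20.908° (east) — does not cross 180°.
Total crossings: 0.

0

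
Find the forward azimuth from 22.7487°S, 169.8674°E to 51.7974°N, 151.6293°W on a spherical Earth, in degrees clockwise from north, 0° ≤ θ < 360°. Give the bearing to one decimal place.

22.9°

Δλ = -151.6293 − 169.8674 = -321.4967°; wrapped into (−180°, 180°]: 38.5033°.
θ = atan2( sin Δλ · cos φ₂ , cos φ₁ · sin φ₂ − sin φ₁ · cos φ₂ · cos Δλ )
  = atan2(0.38502, 0.91185) = 22.891° → normalised to [0°, 360°): 22.891°.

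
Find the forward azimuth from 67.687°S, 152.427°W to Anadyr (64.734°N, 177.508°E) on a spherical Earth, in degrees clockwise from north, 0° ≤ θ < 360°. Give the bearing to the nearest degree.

Δλ = 177.508 − -152.427 = 329.935°; wrapped into (−180°, 180°]: -30.065°.
θ = atan2( sin Δλ · cos φ₂ , cos φ₁ · sin φ₂ − sin φ₁ · cos φ₂ · cos Δλ )
  = atan2(-0.21383, 0.68508) = -17.334° → normalised to [0°, 360°): 342.666°.

343°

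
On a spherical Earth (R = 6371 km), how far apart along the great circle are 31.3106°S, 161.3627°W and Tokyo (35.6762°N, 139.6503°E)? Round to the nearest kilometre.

Δλ = 139.6503 − -161.3627 = 301.0130°; wrapped into (−180°, 180°]: -58.9870°.
Δφ = 35.6762 − -31.3106 = 66.9868°.
a = sin²(Δφ/2) + cos φ₁ · cos φ₂ · sin²(Δλ/2) = 0.472748.
c = 2·atan2(√a, √(1−a)) = 1.51626 rad → d = 6371·c ≈ 9660.12 km.

9660 km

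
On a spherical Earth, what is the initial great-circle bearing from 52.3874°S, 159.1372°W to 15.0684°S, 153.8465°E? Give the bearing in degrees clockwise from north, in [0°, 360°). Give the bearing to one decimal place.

297.2°

Δλ = 153.8465 − -159.1372 = 312.9837°; wrapped into (−180°, 180°]: -47.0163°.
θ = atan2( sin Δλ · cos φ₂ , cos φ₁ · sin φ₂ − sin φ₁ · cos φ₂ · cos Δλ )
  = atan2(-0.70639, 0.36285) = -62.812° → normalised to [0°, 360°): 297.188°.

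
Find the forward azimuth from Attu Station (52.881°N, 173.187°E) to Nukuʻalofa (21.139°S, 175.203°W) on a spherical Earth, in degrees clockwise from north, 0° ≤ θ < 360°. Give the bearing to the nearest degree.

Δλ = -175.203 − 173.187 = -348.390°; wrapped into (−180°, 180°]: 11.610°.
θ = atan2( sin Δλ · cos φ₂ , cos φ₁ · sin φ₂ − sin φ₁ · cos φ₂ · cos Δλ )
  = atan2(0.18771, -0.94614) = 168.779° → normalised to [0°, 360°): 168.779°.

169°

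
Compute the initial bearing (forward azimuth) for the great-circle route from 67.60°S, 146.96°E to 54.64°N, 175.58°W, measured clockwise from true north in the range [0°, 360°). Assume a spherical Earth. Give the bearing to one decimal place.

25.6°

Δλ = -175.58 − 146.96 = -322.54°; wrapped into (−180°, 180°]: 37.46°.
θ = atan2( sin Δλ · cos φ₂ , cos φ₁ · sin φ₂ − sin φ₁ · cos φ₂ · cos Δλ )
  = atan2(0.35198, 0.73548) = 25.574° → normalised to [0°, 360°): 25.574°.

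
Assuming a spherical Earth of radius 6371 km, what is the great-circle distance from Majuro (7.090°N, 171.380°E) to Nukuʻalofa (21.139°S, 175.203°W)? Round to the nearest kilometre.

Δλ = -175.203 − 171.380 = -346.583°; wrapped into (−180°, 180°]: 13.417°.
Δφ = -21.139 − 7.090 = -28.229°.
a = sin²(Δφ/2) + cos φ₁ · cos φ₂ · sin²(Δλ/2) = 0.072099.
c = 2·atan2(√a, √(1−a)) = 0.54370 rad → d = 6371·c ≈ 3463.89 km.

3464 km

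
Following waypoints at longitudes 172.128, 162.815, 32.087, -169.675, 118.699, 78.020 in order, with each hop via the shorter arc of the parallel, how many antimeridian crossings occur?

Leg 1: +172.128° → +162.815°, shortest Δλ = -9.313° (west) — does not cross 180°.
Leg 2: +162.815° → +32.087°, shortest Δλ = -130.728° (west) — does not cross 180°.
Leg 3: +32.087° → -169.675°, shortest Δλ = 158.238° (east) — crosses 180°.
Leg 4: -169.675° → +118.699°, shortest Δλ = -71.626° (west) — crosses 180°.
Leg 5: +118.699° → +78.020°, shortest Δλ = -40.679° (west) — does not cross 180°.
Total crossings: 2.

2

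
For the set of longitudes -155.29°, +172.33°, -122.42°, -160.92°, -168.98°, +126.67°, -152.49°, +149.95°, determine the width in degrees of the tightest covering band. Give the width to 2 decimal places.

Sort the longitudes: -168.98°, -160.92°, -155.29°, -152.49°, -122.42°, +126.67°, +149.95°, +172.33°.
Eastward gaps between consecutive values (wrapping around): 8.06°, 5.63°, 2.80°, 30.07°, 249.09°, 23.28°, 22.38°, 18.69°.
Largest gap = 249.09° ⇒ minimal covering band is its complement: 360° − 249.09° = 110.91°.
Band runs from +126.67° eastward to -122.42°, crossing the antimeridian.

110.91°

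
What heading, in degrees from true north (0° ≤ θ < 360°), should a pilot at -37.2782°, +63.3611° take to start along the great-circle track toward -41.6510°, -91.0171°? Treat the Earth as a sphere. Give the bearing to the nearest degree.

199°

Δλ = -91.0171 − 63.3611 = -154.3782°.
θ = atan2( sin Δλ · cos φ₂ , cos φ₁ · sin φ₂ − sin φ₁ · cos φ₂ · cos Δλ )
  = atan2(-0.32311, -0.93689) = -160.972° → normalised to [0°, 360°): 199.028°.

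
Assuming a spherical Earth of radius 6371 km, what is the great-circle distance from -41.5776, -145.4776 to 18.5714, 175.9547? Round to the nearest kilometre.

7777 km

Δλ = 175.9547 − -145.4776 = 321.4323°; wrapped into (−180°, 180°]: -38.5677°.
Δφ = 18.5714 − -41.5776 = 60.1490°.
a = sin²(Δφ/2) + cos φ₁ · cos φ₂ · sin²(Δλ/2) = 0.328465.
c = 2·atan2(√a, √(1−a)) = 1.22061 rad → d = 6371·c ≈ 7776.52 km.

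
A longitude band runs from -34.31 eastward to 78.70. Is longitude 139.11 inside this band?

No

Band width going east from -34.31° to +78.70°: ((78.70 − -34.31) mod 360) = 113.01°.
Offset of +139.11° east of the west edge: ((139.11 − -34.31) mod 360) = 173.42°.
173.42° > 113.01° ⇒ outside.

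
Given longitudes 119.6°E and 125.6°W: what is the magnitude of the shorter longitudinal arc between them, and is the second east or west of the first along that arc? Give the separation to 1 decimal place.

Raw difference: -125.6 − 119.6 = -245.2°.
Normalise into (−180°, 180°]: -245.2° + 360° = 114.8°.
Positive ⇒ the second point lies to the east; separation 114.8°.

114.8° east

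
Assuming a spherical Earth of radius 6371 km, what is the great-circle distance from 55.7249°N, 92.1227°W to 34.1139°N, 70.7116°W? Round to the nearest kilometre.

Δλ = -70.7116 − -92.1227 = 21.4111°.
Δφ = 34.1139 − 55.7249 = -21.6110°.
a = sin²(Δφ/2) + cos φ₁ · cos φ₂ · sin²(Δλ/2) = 0.051237.
c = 2·atan2(√a, √(1−a)) = 0.45667 rad → d = 6371·c ≈ 2909.43 km.

2909 km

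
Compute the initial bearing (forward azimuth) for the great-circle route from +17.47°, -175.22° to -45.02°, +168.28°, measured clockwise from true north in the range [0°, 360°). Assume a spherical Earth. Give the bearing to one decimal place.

Δλ = 168.28 − -175.22 = 343.50°; wrapped into (−180°, 180°]: -16.50°.
θ = atan2( sin Δλ · cos φ₂ , cos φ₁ · sin φ₂ − sin φ₁ · cos φ₂ · cos Δλ )
  = atan2(-0.20076, -0.87819) = -167.123° → normalised to [0°, 360°): 192.877°.

192.9°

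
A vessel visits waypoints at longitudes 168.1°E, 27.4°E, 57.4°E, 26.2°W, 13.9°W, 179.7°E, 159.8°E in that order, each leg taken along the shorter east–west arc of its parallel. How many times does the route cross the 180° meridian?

1

Leg 1: +168.1° → +27.4°, shortest Δλ = -140.7° (west) — does not cross 180°.
Leg 2: +27.4° → +57.4°, shortest Δλ = 30.0° (east) — does not cross 180°.
Leg 3: +57.4° → -26.2°, shortest Δλ = -83.6° (west) — does not cross 180°.
Leg 4: -26.2° → -13.9°, shortest Δλ = 12.3° (east) — does not cross 180°.
Leg 5: -13.9° → +179.7°, shortest Δλ = -166.4° (west) — crosses 180°.
Leg 6: +179.7° → +159.8°, shortest Δλ = -19.9° (west) — does not cross 180°.
Total crossings: 1.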